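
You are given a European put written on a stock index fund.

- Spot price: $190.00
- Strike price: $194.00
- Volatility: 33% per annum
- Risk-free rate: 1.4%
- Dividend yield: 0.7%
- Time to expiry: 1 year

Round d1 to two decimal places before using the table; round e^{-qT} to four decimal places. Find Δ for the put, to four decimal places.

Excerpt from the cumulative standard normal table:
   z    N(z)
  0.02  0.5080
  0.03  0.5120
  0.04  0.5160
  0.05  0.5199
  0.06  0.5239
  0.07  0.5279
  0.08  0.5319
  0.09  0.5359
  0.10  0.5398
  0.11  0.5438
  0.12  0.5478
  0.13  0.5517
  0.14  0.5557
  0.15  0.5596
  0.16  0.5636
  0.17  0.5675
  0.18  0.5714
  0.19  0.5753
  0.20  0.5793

-0.4490

σ√T = 0.33·√1 = 0.3300
d₁ = [ln(190/194) + (0.014 − 0.007 + 0.33²/2)·1] / 0.3300 = [-0.0208 + 0.0615] / 0.3300 = 0.1231 ≈ 0.12
N(d₁) = N(0.12) = 0.5478
Δ_put = exp(−qT)·(N(d₁) − 1) = 0.9930·(0.5478 − 1) = -0.4490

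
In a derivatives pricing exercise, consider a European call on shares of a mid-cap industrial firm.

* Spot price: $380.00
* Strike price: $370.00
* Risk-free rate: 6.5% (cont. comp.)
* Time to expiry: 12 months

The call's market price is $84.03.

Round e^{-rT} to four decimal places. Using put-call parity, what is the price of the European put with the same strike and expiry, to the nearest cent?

e^(−rT) = e^(−0.065·1) = 0.9371
Put-call parity: C − P = S − K·e^(−rT) = 380 − 370·0.9371 = 380 − 346.7270 = 33.2730
P = C − (C − P) = 84.03 − (33.2730) = 50.7570

$50.76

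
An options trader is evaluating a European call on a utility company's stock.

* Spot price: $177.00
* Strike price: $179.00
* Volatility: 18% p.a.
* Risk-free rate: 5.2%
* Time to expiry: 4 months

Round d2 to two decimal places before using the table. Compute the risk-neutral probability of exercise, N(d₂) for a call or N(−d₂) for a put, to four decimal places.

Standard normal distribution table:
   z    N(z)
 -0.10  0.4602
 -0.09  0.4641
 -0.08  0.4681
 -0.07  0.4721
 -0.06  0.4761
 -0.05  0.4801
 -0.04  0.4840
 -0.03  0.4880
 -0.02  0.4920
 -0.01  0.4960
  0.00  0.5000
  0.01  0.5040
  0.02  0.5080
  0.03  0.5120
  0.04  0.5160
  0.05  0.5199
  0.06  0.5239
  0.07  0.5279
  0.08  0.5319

T = 0.3333;  σ√T = 0.1039
d₁ = [ln(177/179) + (0.052 + ½·0.18²)·0.3333] / (σ√T) = (-0.0112 + 0.0227) / 0.1039 = 0.1106 ≈ 0.11
d₂ = 0.1106 − 0.1039 = 0.0067 ≈ 0.01
Pr(exercise) under Q = N(d₂) = 0.5040

0.5040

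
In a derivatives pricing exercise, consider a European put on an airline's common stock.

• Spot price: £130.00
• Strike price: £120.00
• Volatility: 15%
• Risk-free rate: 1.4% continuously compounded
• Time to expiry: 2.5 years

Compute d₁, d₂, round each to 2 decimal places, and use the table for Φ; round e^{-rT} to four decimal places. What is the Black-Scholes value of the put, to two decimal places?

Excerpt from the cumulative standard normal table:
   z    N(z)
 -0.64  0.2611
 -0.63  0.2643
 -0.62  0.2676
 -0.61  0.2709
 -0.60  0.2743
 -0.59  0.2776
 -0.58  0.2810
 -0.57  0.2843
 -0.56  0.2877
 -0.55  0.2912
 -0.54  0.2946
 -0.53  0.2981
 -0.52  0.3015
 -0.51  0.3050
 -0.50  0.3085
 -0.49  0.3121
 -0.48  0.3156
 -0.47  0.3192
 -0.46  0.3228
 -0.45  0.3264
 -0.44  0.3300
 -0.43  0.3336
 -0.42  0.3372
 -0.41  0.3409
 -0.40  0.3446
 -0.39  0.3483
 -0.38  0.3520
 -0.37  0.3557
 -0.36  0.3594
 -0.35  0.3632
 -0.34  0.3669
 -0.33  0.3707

T = 2.5;  σ√T = 0.2372
ln(S/K) + (r + σ²/2)T = ln(130/120) + (0.014 + 0.15²/2)·2.5 = 0.0800 + 0.0631 = 0.1432
d₁ = 0.1432 / 0.2372 = 0.6036 ≈ 0.60
d₂ = d₁ − σ√T = 0.6036 − 0.2372 = 0.3665 ≈ 0.37
exp(−rT) = exp(−0.014·2.5) = 0.9656
N(−d₂) = N(-0.37) = 0.3557;  N(−d₁) = N(-0.60) = 0.2743
P = 120·0.9656·0.3557 − 130·0.2743 = 41.2157 − 35.6590 = 5.5567

£5.56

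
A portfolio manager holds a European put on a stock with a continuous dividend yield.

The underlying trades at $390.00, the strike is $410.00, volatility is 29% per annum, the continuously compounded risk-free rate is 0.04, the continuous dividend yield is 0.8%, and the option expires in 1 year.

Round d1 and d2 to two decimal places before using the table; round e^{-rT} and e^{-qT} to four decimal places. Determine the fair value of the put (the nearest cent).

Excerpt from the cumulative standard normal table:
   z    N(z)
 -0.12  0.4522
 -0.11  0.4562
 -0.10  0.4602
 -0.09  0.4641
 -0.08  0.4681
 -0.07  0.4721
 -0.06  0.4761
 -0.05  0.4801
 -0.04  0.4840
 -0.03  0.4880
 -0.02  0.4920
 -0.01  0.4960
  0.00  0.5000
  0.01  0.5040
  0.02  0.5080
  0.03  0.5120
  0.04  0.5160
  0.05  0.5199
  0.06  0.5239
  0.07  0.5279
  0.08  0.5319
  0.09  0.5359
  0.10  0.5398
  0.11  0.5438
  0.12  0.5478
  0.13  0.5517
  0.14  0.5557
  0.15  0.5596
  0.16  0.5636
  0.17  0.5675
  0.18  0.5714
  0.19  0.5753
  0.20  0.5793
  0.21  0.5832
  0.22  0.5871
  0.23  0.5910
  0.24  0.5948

$48.64

σ√T = 0.29·√1 = 0.2900
d₁ = [ln(390/410) + (0.04 − 0.008 + ½·0.29²)·1] / (σ√T) = (-0.0500 + 0.0741) / 0.2900 = 0.0829 ≈ 0.08
d₂ = 0.0829 − 0.2900 = -0.2071 ≈ -0.21
e^(−qT) = e^(−0.008·1) = 0.9920;  e^(−rT) = e^(−0.04·1) = 0.9608
N(−d₂) = N(0.21) = 0.5832;  N(−d₁) = N(-0.08) = 0.4681
P = 410·0.9608·0.5832 − 390·0.9920·0.4681 = 229.7388 − 181.0985 = 48.6403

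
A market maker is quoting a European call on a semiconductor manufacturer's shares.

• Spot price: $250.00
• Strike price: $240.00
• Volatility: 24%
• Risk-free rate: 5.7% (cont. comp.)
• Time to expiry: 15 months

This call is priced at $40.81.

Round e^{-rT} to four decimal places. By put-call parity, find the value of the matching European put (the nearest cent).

$14.30

exp(−rT) = exp(−0.057·1.25) = 0.9312
Put-call parity: C − P = S − K·e^(−rT) = 250 − 240·0.9312 = 250 − 223.4880 = 26.5120
P = C − (C − P) = 40.81 − (26.5120) = 14.2980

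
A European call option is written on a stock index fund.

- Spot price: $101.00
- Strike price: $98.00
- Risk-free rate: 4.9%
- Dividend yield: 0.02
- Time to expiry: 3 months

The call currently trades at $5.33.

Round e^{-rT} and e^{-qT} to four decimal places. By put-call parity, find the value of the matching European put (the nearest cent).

$1.64

e^(−qT) = e^(−0.02·0.25) = 0.9950;  e^(−rT) = e^(−0.049·0.25) = 0.9878
Put-call parity: C − P = S·e^(−qT) − K·e^(−rT) = 101·0.9950 − 98·0.9878 = 100.4950 − 96.8044 = 3.6906
P = C − (C − P) = 5.33 − (3.6906) = 1.6394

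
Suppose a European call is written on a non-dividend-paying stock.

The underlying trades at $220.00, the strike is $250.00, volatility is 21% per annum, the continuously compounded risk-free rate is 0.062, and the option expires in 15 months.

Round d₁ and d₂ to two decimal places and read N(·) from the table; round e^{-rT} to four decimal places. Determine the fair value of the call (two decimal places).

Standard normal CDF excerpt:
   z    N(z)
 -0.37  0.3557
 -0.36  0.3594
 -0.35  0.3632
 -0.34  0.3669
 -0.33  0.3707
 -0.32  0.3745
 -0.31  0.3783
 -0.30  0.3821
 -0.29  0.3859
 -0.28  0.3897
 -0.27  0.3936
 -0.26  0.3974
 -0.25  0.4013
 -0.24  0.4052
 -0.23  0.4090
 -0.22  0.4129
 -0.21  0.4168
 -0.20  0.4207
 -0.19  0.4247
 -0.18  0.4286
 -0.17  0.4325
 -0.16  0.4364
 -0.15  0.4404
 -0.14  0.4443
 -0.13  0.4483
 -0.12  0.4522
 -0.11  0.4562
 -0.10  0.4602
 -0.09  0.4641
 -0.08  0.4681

$15.48

σ√T = 0.21·√1.25 = 0.2348
d₁ = [ln(220/250) + (0.062 + ½·0.21²)·1.25] / (σ√T) = (-0.1278 + 0.1051) / 0.2348 = -0.0970 → -0.10
d₂ = -0.0970 − 0.2348 = -0.3318 → -0.33
exp(−rT) = exp(−0.062·1.25) = 0.9254
C = 220·N(-0.10) − 250·0.9254·N(-0.33) = 220·0.4602 − 250·0.9254·0.3707 = 101.2440 − 85.7614 = 15.4826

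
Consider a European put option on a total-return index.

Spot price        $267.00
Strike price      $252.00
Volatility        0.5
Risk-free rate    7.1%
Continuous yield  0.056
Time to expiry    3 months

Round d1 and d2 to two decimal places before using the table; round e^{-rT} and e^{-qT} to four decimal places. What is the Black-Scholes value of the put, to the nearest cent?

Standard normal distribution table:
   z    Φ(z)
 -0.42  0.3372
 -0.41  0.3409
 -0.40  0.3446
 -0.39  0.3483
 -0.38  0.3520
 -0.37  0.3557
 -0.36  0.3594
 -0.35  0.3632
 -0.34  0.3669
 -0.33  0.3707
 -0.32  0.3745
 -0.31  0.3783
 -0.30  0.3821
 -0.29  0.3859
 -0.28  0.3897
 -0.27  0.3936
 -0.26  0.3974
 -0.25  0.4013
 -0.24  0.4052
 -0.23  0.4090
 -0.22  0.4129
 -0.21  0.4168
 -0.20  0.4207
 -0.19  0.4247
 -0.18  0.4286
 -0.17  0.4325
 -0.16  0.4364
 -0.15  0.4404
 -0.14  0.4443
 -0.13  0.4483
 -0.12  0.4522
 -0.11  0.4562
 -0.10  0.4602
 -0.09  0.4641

σ√T = 0.5 × 0.5000 = 0.2500
d₁ = [ln(267/252) + (0.071 − 0.056 + 0.5²/2)·0.25] / 0.2500 = [0.0578 + 0.0350] / 0.2500 = 0.3713 ⇒ 0.37
d₂ = d₁ − σ√T = 0.3713 − 0.2500 = 0.1213 ⇒ 0.12
e^(−qT) = e^(−0.056·0.25) = 0.9861;  e^(−rT) = e^(−0.071·0.25) = 0.9824
N(−d₂) = N(-0.12) = 0.4522;  N(−d₁) = N(-0.37) = 0.3557
P = 252·0.9824·0.4522 − 267·0.9861·0.3557 = 111.9488 − 93.6518 = 18.2970

$18.30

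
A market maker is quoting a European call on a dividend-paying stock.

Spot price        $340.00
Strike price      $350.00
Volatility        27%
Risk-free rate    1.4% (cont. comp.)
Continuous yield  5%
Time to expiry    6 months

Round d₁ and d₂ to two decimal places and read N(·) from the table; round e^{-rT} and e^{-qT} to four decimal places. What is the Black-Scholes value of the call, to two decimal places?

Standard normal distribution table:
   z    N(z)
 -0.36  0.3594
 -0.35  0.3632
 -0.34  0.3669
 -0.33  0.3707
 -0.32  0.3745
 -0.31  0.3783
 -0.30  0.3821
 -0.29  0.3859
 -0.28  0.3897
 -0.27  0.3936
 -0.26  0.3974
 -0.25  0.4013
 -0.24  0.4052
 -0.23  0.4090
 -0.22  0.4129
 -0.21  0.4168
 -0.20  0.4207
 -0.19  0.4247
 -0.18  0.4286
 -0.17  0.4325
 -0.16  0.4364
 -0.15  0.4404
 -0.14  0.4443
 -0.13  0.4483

$18.52

σ√T = 0.27 × 0.7071 = 0.1909
d₁ = [ln(340/350) + (0.014 − 0.05 + 0.27²/2)·0.5] / 0.1909 = [-0.0290 + 0.0002] / 0.1909 = -0.1507 → -0.15
d₂ = d₁ − σ√T = -0.1507 − 0.1909 = -0.3416 → -0.34
e^(−qT) = e^(−0.05·0.5) = 0.9753;  e^(−rT) = e^(−0.014·0.5) = 0.9930
N(d₁) = N(-0.15) = 0.4404;  N(d₂) = N(-0.34) = 0.3669
C = 340·0.9753·0.4404 − 350·0.9930·0.3669 = 146.0375 − 127.5161 = 18.5214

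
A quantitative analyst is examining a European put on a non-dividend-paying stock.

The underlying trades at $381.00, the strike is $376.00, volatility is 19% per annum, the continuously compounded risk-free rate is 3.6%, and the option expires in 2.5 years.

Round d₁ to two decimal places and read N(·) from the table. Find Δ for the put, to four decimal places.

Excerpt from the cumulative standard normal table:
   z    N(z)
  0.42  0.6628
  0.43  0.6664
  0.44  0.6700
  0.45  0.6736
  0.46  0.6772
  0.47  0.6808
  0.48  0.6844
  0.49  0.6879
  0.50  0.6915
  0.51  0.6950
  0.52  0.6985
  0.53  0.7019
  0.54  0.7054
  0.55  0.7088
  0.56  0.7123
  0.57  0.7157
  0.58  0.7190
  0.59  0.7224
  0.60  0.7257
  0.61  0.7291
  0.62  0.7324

-0.3121

T = 2.5;  σ√T = 0.3004
d₁ = [ln(381/376) + (0.036 + 0.19²/2)·2.5] / 0.3004 = [0.0132 + 0.1351] / 0.3004 = 0.4938 which rounds to 0.49
N(d₁) = N(0.49) = 0.6879
Δ_put = N(d₁) − 1 = 0.6879 − 1 = -0.3121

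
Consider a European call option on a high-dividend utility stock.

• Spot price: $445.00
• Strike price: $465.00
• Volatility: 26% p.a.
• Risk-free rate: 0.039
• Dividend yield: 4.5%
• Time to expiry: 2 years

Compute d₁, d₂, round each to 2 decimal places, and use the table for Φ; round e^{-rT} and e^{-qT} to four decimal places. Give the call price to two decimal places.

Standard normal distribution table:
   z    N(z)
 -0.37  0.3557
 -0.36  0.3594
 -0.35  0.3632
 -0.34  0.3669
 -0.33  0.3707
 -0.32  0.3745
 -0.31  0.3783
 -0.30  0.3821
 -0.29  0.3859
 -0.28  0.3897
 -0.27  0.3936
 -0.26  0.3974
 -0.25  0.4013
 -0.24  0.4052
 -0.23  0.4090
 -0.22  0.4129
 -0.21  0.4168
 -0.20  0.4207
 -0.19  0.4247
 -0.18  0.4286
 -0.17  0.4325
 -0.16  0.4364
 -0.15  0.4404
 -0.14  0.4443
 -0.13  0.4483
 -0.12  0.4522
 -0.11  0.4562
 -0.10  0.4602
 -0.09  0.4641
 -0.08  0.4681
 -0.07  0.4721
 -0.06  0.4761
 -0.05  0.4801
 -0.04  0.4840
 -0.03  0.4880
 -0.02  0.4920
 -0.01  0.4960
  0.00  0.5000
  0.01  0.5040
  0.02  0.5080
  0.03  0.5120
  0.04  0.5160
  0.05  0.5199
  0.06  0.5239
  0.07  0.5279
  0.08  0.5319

$50.41

σ√T = 0.26 × 1.4142 = 0.3677
ln(S/K) + (r − q + σ²/2)T = ln(445/465) + (0.039 − 0.045 + 0.26²/2)·2 = -0.0440 + 0.0556 = 0.0116
d₁ = 0.0116 / 0.3677 = 0.0316 which rounds to 0.03
d₂ = d₁ − σ√T = 0.0316 − 0.3677 = -0.3360 which rounds to -0.34
e^(−qT) = e^(−0.045·2) = 0.9139;  e^(−rT) = e^(−0.039·2) = 0.9250
N(d₁) = N(0.03) = 0.5120;  N(d₂) = N(-0.34) = 0.3669
C = 445·0.9139·0.5120 − 465·0.9250·0.3669 = 208.2230 − 157.8129 = 50.4101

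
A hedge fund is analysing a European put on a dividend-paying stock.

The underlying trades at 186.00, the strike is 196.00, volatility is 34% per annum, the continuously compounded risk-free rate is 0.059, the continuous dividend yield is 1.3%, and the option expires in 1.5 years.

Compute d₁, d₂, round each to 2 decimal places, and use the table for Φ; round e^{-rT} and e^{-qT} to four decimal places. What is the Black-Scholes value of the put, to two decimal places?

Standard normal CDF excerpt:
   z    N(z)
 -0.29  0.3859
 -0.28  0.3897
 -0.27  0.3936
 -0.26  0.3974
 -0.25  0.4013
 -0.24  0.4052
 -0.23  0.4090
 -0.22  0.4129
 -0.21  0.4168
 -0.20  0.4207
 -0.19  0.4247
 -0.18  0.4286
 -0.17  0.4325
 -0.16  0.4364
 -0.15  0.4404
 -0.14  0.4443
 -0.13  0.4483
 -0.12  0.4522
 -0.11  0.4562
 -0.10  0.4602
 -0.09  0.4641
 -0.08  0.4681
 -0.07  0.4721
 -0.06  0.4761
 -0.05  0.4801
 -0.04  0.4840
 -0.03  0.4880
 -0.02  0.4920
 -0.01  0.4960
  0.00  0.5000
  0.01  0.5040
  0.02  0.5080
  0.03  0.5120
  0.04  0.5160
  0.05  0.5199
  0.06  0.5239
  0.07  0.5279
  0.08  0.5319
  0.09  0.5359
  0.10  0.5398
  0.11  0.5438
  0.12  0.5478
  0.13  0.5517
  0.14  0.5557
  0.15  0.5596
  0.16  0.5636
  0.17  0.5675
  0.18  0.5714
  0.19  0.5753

σ√T = 0.34·√1.5 = 0.4164
d₁ = [ln(186/196) + (0.059 − 0.013 + 0.34²/2)·1.5] / 0.4164 = [-0.0524 + 0.1557] / 0.4164 = 0.2481 which rounds to 0.25
d₂ = d₁ − σ√T = 0.2481 − 0.4164 = -0.1683 which rounds to -0.17
exp(−qT) = exp(−0.013·1.5) = 0.9807;  exp(−rT) = exp(−0.059·1.5) = 0.9153
N(−d₂) = N(0.17) = 0.5675;  N(−d₁) = N(-0.25) = 0.4013
P = 196·0.9153·0.5675 − 186·0.9807·0.4013 = 101.8088 − 73.2012 = 28.6076

28.61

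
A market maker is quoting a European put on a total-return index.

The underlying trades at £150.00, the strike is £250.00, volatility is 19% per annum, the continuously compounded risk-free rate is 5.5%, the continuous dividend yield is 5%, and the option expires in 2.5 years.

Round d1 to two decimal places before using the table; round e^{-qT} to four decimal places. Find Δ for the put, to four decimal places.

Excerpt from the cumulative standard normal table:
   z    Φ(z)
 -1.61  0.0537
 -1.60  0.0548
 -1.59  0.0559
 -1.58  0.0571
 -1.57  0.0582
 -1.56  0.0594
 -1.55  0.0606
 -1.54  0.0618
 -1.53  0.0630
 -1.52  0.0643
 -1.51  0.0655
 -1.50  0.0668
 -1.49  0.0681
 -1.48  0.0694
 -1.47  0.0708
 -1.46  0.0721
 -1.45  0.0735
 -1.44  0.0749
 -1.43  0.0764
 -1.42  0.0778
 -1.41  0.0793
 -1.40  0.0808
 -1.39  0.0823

T = 2.5;  σ√T = 0.3004
d₁ = [ln(150/250) + (0.055 − 0.05 + ½·0.19²)·2.5] / (σ√T) = (-0.5108 + 0.0576) / 0.3004 = -1.5086 which rounds to -1.51
N(d₁) = N(-1.51) = 0.0655
Δ_put = e^(−qT)·(N(d₁) − 1) = 0.8825·(0.0655 − 1) = -0.8247

-0.8247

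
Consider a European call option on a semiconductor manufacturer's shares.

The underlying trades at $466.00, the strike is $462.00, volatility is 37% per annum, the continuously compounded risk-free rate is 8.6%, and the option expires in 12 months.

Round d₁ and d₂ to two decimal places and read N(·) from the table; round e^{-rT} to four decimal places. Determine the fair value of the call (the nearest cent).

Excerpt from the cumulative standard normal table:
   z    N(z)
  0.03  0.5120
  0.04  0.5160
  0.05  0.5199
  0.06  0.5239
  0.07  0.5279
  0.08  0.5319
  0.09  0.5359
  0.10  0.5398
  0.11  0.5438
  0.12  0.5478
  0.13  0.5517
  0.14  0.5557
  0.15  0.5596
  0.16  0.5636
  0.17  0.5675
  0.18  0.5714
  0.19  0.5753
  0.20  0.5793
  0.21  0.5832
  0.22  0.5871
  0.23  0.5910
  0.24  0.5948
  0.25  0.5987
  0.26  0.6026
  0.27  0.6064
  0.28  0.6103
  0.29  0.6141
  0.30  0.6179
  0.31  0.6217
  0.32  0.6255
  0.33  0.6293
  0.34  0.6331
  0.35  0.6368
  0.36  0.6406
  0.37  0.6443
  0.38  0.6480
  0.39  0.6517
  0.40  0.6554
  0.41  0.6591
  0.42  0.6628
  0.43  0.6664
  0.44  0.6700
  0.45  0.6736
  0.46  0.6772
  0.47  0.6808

$88.43

σ√T = 0.37 × 1.0000 = 0.3700
ln(S/K) + (r + σ²/2)T = ln(466/462) + (0.086 + 0.37²/2)·1 = 0.0086 + 0.1544 = 0.1631
d₁ = 0.1631 / 0.3700 = 0.4407 → 0.44
d₂ = d₁ − σ√T = 0.4407 − 0.3700 = 0.0707 → 0.07
e^(−rT) = e^(−0.086·1) = 0.9176
N(d₁) = N(0.44) = 0.6700;  N(d₂) = N(0.07) = 0.5279
C = 466·0.6700 − 462·0.9176·0.5279 = 312.2200 − 223.7933 = 88.4267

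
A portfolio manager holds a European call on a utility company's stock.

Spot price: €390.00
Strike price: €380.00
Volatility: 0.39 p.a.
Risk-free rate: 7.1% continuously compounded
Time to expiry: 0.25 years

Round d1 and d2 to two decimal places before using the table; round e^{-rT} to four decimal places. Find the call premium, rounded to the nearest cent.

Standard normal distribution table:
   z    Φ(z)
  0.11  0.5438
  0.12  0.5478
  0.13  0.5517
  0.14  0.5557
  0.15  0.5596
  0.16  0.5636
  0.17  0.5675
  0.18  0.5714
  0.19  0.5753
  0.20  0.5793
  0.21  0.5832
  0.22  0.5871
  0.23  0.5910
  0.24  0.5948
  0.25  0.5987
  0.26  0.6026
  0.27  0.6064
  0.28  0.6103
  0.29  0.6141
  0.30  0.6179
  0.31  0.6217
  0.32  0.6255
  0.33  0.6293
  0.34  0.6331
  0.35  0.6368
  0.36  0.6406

€37.99

σ√T = 0.39·√0.25 = 0.1950
d₁ = [ln(390/380) + (0.071 + 0.39²/2)·0.25] / 0.1950 = [0.0260 + 0.0368] / 0.1950 = 0.3217 → 0.32
d₂ = d₁ − σ√T = 0.3217 − 0.1950 = 0.1267 → 0.13
e^(−rT) = e^(−0.071·0.25) = 0.9824
N(d₁) = N(0.32) = 0.6255;  N(d₂) = N(0.13) = 0.5517
C = 390·0.6255 − 380·0.9824·0.5517 = 243.9450 − 205.9562 = 37.9888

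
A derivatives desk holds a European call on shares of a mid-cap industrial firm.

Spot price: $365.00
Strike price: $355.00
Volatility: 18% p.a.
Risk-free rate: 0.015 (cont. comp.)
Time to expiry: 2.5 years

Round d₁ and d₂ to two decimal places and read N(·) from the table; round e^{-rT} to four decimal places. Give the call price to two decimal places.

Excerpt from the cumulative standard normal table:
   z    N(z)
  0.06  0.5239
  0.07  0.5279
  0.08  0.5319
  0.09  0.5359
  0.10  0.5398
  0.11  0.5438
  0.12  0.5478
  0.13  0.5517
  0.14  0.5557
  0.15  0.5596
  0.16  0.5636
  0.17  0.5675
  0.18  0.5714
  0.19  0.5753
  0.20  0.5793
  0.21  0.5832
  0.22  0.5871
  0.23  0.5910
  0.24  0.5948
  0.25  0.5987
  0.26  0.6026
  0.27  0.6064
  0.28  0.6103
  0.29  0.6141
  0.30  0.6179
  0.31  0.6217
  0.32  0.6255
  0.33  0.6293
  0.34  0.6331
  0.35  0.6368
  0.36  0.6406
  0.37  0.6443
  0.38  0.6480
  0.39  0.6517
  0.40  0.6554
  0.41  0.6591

σ√T = 0.18·√2.5 = 0.2846
ln(S/K) + (r + σ²/2)T = ln(365/355) + (0.015 + 0.18²/2)·2.5 = 0.0278 + 0.0780 = 0.1058
d₁ = 0.1058 / 0.2846 = 0.3717 ⇒ 0.37
d₂ = d₁ − σ√T = 0.3717 − 0.2846 = 0.0871 ⇒ 0.09
exp(−rT) = exp(−0.015·2.5) = 0.9632
N(d₁) = N(0.37) = 0.6443;  N(d₂) = N(0.09) = 0.5359
C = 365·0.6443 − 355·0.9632·0.5359 = 235.1695 − 183.2435 = 51.9260

$51.93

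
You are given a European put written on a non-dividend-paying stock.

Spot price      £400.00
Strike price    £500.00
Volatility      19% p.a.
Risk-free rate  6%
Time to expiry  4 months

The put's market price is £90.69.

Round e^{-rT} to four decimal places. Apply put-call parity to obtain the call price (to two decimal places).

£0.59

exp(−rT) = exp(−0.06·0.3333) = 0.9802
Put-call parity: C − P = S − K·e^(−rT) = 400 − 500·0.9802 = 400 − 490.1000 = -90.1000
C = P + (C − P) = 90.69 + (-90.1000) = 0.5900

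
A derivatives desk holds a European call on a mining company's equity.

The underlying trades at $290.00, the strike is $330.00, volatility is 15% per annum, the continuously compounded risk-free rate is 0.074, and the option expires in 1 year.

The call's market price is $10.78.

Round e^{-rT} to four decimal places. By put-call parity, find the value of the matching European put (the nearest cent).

$27.25

exp(−rT) = exp(−0.074·1) = 0.9287
Put-call parity: C − P = S − K·e^(−rT) = 290 − 330·0.9287 = 290 − 306.4710 = -16.4710
P = C − (C − P) = 10.78 − (-16.4710) = 27.2510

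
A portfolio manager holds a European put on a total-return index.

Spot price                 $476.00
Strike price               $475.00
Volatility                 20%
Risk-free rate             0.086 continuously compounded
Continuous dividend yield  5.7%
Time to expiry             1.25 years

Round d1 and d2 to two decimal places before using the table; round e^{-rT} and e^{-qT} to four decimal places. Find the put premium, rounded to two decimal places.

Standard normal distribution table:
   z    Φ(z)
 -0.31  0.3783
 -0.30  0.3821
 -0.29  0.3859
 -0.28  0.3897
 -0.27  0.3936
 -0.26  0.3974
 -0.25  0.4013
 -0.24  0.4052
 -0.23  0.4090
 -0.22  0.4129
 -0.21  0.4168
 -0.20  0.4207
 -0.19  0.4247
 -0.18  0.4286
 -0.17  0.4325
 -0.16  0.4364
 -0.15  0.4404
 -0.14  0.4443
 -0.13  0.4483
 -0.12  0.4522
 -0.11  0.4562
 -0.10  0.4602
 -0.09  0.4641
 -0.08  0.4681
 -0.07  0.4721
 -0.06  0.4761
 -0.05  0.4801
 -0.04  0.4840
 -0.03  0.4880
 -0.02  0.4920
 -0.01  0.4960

$30.37

σ√T = 0.2 × 1.1180 = 0.2236
d₁ = [ln(476/475) + (0.086 − 0.057 + 0.2²/2)·1.25] / 0.2236 = [0.0021 + 0.0612] / 0.2236 = 0.2833 ⇒ 0.28
d₂ = d₁ − σ√T = 0.2833 − 0.2236 = 0.0597 ⇒ 0.06
e^(−qT) = e^(−0.057·1.25) = 0.9312;  e^(−rT) = e^(−0.086·1.25) = 0.8981
P = 475·0.8981·N(-0.06) − 476·0.9312·N(-0.28) = 475·0.8981·0.4761 − 476·0.9312·0.3897 = 203.1031 − 172.7350 = 30.3681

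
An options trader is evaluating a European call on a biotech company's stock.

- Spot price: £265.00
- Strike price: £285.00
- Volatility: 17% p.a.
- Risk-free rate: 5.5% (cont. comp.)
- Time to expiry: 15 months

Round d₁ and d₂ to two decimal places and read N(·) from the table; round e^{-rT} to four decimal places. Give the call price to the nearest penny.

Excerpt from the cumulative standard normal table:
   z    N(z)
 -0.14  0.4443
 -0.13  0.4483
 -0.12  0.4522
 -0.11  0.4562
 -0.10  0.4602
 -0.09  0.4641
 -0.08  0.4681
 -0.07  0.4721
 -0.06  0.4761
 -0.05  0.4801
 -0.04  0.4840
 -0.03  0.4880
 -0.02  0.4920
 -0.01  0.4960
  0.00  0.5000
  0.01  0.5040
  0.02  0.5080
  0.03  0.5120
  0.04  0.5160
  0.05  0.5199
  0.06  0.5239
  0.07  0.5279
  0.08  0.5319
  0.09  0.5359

σ√T = 0.17·√1.25 = 0.1901
d₁ = [ln(265/285) + (0.055 + 0.17²/2)·1.25] / 0.1901 = [-0.0728 + 0.0868] / 0.1901 = 0.0739 ⇒ 0.07
d₂ = d₁ − σ√T = 0.0739 − 0.1901 = -0.1161 ⇒ -0.12
e^(−rT) = e^(−0.055·1.25) = 0.9336
N(d₁) = N(0.07) = 0.5279;  N(d₂) = N(-0.12) = 0.4522
C = 265·0.5279 − 285·0.9336·0.4522 = 139.8935 − 120.3196 = 19.5739

£19.57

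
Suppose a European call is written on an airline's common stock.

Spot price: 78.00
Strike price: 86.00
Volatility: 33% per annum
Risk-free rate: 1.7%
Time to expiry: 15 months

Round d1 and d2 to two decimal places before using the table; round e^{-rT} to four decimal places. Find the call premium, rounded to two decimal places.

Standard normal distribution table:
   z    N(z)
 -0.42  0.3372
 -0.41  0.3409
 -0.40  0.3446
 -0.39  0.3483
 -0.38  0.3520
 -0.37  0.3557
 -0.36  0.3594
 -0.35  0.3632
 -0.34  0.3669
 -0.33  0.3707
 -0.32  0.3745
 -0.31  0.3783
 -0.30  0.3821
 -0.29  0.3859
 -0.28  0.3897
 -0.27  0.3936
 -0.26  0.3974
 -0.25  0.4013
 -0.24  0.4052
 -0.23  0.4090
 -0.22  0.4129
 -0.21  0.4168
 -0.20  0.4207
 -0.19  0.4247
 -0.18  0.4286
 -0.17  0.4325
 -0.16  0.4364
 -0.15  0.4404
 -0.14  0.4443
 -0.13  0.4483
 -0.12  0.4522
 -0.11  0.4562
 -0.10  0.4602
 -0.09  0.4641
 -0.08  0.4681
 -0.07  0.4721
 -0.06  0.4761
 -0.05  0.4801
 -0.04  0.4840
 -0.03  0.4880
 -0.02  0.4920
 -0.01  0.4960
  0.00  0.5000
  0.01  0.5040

σ√T = 0.33·√1.25 = 0.3690
d₁ = [ln(78/86) + (0.017 + 0.33²/2)·1.25] / 0.3690 = [-0.0976 + 0.0893] / 0.3690 = -0.0226 ≈ -0.02
d₂ = d₁ − σ√T = -0.0226 − 0.3690 = -0.3915 ≈ -0.39
exp(−rT) = exp(−0.017·1.25) = 0.9790
C = 78·N(-0.02) − 86·0.9790·N(-0.39) = 78·0.4920 − 86·0.9790·0.3483 = 38.3760 − 29.3248 = 9.0512

9.05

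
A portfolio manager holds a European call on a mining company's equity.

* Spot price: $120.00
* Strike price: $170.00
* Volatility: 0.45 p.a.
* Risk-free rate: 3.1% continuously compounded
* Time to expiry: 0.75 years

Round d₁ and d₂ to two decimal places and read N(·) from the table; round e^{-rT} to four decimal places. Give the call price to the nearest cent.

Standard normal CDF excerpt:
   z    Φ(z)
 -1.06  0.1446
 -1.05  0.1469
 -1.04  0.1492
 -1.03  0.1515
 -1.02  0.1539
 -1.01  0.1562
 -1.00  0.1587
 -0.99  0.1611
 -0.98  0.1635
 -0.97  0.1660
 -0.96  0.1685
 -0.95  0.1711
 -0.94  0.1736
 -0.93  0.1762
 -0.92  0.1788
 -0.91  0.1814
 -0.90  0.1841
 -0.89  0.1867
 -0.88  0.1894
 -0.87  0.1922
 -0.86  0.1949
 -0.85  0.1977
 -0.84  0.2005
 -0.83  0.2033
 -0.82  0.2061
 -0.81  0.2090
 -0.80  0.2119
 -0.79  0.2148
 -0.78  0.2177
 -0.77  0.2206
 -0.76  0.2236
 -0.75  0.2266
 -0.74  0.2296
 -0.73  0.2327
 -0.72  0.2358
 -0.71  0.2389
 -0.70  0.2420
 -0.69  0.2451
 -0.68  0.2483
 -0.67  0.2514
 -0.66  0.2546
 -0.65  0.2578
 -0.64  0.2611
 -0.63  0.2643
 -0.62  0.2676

$6.17

σ√T = 0.45 × 0.8660 = 0.3897
ln(S/K) + (r + σ²/2)T = ln(120/170) + (0.031 + 0.45²/2)·0.75 = -0.3483 + 0.0992 = -0.2491
d₁ = -0.2491 / 0.3897 = -0.6392 ≈ -0.64
d₂ = d₁ − σ√T = -0.6392 − 0.3897 = -1.0290 ≈ -1.03
exp(−rT) = exp(−0.031·0.75) = 0.9770
C = 120·N(-0.64) − 170·0.9770·N(-1.03) = 120·0.2611 − 170·0.9770·0.1515 = 31.3320 − 25.1626 = 6.1694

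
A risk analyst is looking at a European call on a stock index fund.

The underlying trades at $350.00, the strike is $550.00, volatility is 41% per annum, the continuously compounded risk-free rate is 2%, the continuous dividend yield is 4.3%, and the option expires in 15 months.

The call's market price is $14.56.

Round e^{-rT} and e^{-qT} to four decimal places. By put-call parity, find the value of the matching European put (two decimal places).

exp(−qT) = exp(−0.043·1.25) = 0.9477;  exp(−rT) = exp(−0.02·1.25) = 0.9753
Put-call parity: C − P = S·e^(−qT) − K·e^(−rT) = 350·0.9477 − 550·0.9753 = 331.6950 − 536.4150 = -204.7200
P = C − (C − P) = 14.56 − (-204.7200) = 219.2800

$219.28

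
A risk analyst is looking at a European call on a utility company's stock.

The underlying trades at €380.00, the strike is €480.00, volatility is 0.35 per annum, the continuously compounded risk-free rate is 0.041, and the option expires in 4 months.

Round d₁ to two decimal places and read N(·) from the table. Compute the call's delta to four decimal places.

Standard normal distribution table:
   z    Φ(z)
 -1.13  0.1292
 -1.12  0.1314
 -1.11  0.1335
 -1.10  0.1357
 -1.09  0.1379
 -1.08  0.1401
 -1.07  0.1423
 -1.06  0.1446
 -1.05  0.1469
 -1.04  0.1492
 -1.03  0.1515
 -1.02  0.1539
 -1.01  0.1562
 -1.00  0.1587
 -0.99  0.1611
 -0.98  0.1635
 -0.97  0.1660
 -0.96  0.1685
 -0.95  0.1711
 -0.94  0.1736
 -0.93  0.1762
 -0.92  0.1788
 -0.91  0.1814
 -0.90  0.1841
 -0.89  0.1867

0.1611

σ√T = 0.35 × 0.5774 = 0.2021
ln(S/K) + (r + σ²/2)T = ln(380/480) + (0.041 + 0.35²/2)·0.3333 = -0.2336 + 0.0341 = -0.1995
d₁ = -0.1995 / 0.2021 = -0.9874 ⇒ -0.99
N(d₁) = N(-0.99) = 0.1611
Δ_call = N(d₁) = 0.1611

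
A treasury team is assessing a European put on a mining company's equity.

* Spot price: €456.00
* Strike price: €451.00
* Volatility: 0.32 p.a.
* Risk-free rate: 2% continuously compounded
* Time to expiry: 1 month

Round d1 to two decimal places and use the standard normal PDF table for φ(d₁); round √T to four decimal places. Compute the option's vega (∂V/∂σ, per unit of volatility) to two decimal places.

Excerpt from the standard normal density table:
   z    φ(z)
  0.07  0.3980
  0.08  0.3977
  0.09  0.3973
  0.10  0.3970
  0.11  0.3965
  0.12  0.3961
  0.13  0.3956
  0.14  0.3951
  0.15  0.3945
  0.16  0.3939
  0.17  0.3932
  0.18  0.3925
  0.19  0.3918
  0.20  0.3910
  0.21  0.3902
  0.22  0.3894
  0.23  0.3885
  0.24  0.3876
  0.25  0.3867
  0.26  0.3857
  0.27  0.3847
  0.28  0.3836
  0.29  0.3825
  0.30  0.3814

T = 0.08333;  σ√T = 0.0924
d₁ = [ln(456/451) + (0.02 + ½·0.32²)·0.08333] / (σ√T) = (0.0110 + 0.0059) / 0.0924 = 0.1836 ≈ 0.18
√T = √0.08333 = 0.2887
φ(d₁) = φ(0.18) = 0.3925
vega = S·φ(d₁)·√T = 456·0.3925·0.2887 = 51.6715

51.67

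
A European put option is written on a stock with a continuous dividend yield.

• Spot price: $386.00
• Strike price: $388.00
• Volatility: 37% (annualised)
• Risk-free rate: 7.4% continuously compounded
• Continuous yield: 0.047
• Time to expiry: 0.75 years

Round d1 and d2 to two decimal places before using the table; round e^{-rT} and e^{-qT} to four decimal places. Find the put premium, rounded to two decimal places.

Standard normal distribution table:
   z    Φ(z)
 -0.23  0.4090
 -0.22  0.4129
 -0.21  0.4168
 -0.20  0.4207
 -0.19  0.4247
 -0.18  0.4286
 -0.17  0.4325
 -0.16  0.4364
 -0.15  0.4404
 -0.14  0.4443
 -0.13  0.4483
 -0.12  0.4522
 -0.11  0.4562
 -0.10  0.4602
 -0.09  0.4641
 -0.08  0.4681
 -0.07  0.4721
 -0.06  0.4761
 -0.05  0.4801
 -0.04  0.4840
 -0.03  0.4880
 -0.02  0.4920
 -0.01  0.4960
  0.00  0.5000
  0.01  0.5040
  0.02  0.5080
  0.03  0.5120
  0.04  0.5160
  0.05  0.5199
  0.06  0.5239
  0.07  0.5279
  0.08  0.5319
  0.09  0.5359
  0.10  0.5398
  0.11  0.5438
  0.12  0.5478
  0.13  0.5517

σ√T = 0.37 × 0.8660 = 0.3204
ln(S/K) + (r − q + σ²/2)T = ln(386/388) + (0.074 − 0.047 + 0.37²/2)·0.75 = -0.0052 + 0.0716 = 0.0664
d₁ = 0.0664 / 0.3204 = 0.2073 ⇒ 0.21
d₂ = d₁ − σ√T = 0.2073 − 0.3204 = -0.1131 ⇒ -0.11
e^(−qT) = e^(−0.047·0.75) = 0.9654;  e^(−rT) = e^(−0.074·0.75) = 0.9460
N(−d₂) = N(0.11) = 0.5438;  N(−d₁) = N(-0.21) = 0.4168
P = 388·0.9460·0.5438 − 386·0.9654·0.4168 = 199.6007 − 155.3182 = 44.2825

$44.28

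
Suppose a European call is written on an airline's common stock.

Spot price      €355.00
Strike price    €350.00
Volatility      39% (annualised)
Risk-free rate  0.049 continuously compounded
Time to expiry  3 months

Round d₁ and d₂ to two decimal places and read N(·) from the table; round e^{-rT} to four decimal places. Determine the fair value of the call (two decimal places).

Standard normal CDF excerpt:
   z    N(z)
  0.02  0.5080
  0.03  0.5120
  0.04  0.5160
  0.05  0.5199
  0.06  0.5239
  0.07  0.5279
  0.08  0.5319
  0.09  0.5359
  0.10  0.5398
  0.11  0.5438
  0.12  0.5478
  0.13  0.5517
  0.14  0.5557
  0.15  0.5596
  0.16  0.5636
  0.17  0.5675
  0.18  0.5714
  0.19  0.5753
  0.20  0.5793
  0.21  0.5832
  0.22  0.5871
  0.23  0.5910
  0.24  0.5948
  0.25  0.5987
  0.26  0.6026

€31.41

σ√T = 0.39·√0.25 = 0.1950
ln(S/K) + (r + σ²/2)T = ln(355/350) + (0.049 + 0.39²/2)·0.25 = 0.0142 + 0.0313 = 0.0454
d₁ = 0.0454 / 0.1950 = 0.2331 ≈ 0.23
d₂ = d₁ − σ√T = 0.2331 − 0.1950 = 0.0381 ≈ 0.04
exp(−rT) = exp(−0.049·0.25) = 0.9878
N(d₁) = N(0.23) = 0.5910;  N(d₂) = N(0.04) = 0.5160
C = 355·0.5910 − 350·0.9878·0.5160 = 209.8050 − 178.3967 = 31.4083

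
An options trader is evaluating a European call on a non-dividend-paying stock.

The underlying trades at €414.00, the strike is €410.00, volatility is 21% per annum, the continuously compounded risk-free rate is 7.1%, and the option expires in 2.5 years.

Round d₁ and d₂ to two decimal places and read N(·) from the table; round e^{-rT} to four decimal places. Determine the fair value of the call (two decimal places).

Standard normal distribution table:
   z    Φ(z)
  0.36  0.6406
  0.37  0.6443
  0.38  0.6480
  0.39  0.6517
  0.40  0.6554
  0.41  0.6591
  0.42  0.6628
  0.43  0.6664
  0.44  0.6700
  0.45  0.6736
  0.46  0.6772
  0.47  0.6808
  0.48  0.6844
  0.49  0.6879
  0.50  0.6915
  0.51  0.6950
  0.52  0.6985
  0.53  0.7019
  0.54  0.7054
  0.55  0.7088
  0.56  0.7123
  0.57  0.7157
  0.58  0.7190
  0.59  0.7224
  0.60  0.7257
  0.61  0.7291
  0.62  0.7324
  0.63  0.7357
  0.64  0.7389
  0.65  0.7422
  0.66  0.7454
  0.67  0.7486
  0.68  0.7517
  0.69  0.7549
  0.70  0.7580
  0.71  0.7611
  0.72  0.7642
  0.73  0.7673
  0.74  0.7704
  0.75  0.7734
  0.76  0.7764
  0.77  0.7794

σ√T = 0.21 × 1.5811 = 0.3320
ln(S/K) + (r + σ²/2)T = ln(414/410) + (0.071 + 0.21²/2)·2.5 = 0.0097 + 0.2326 = 0.2423
d₁ = 0.2423 / 0.3320 = 0.7298 ⇒ 0.73
d₂ = d₁ − σ√T = 0.7298 − 0.3320 = 0.3978 ⇒ 0.40
exp(−rT) = exp(−0.071·2.5) = 0.8374
C = 414·N(0.73) − 410·0.8374·N(0.40) = 414·0.7673 − 410·0.8374·0.6554 = 317.6622 − 225.0211 = 92.6411

€92.64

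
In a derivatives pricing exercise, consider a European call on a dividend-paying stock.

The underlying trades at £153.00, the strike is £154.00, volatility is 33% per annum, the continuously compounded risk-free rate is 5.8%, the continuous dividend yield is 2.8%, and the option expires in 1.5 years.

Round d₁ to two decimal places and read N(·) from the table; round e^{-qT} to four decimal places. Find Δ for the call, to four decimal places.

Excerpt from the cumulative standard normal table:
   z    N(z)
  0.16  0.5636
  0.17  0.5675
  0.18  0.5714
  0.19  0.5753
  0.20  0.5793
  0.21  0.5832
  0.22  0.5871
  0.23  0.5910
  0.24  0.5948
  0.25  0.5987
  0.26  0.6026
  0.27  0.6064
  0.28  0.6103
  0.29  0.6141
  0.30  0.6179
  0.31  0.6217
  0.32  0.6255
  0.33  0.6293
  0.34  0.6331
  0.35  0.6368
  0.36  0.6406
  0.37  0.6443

T = 1.5;  σ√T = 0.4042
ln(S/K) + (r − q + σ²/2)T = ln(153/154) + (0.058 − 0.028 + 0.33²/2)·1.5 = -0.0065 + 0.1267 = 0.1202
d₁ = 0.1202 / 0.4042 = 0.2973 which rounds to 0.30
N(d₁) = N(0.30) = 0.6179
Δ_call = e^(−qT)·N(d₁) = 0.9589·0.6179 = 0.5925

0.5925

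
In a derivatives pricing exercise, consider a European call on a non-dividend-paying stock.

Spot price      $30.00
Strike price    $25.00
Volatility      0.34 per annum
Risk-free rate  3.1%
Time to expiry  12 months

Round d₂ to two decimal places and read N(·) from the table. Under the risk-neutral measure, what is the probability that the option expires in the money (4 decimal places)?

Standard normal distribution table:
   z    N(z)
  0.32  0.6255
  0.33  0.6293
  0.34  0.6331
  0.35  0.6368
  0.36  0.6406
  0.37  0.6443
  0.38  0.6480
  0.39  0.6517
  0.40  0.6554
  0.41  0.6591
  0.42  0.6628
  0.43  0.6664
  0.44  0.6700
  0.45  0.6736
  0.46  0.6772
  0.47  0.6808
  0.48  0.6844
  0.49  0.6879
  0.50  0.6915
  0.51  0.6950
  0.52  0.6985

0.6772

σ√T = 0.34 × 1.0000 = 0.3400
d₁ = [ln(30/25) + (0.031 + 0.34²/2)·1] / 0.3400 = [0.1823 + 0.0888] / 0.3400 = 0.7974 ≈ 0.80
d₂ = d₁ − σ√T = 0.7974 − 0.3400 = 0.4574 ≈ 0.46
Risk-neutral Pr[S_T > K] = N(d₂) = N(0.46) = 0.6772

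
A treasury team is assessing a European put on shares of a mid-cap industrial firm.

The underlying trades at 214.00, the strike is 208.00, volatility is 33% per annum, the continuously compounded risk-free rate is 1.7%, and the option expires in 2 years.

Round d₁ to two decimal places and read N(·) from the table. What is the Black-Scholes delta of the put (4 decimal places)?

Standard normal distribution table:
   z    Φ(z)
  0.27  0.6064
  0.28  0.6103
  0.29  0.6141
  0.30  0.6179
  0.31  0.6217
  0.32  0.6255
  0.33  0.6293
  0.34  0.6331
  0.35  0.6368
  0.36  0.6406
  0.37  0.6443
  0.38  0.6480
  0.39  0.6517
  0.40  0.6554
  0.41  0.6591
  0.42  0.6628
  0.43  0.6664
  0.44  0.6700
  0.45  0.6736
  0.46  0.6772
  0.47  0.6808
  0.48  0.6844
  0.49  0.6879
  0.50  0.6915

-0.3557

T = 2;  σ√T = 0.4667
d₁ = [ln(214/208) + (0.017 + ½·0.33²)·2] / (σ√T) = (0.0284 + 0.1429) / 0.4667 = 0.3671 ≈ 0.37
N(d₁) = N(0.37) = 0.6443
Δ_put = N(d₁) − 1 = 0.6443 − 1 = -0.3557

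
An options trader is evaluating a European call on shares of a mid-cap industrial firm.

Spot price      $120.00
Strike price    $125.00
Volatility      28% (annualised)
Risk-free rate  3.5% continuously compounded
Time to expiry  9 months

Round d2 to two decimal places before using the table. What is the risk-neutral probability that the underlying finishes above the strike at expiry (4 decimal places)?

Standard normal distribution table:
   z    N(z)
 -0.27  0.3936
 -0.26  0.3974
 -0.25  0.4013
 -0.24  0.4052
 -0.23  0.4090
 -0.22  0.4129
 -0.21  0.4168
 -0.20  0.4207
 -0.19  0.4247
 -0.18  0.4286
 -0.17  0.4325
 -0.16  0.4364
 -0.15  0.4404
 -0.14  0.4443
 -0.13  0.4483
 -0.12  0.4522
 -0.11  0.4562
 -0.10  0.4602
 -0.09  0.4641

σ√T = 0.28·√0.75 = 0.2425
d₁ = [ln(120/125) + (0.035 + 0.28²/2)·0.75] / 0.2425 = [-0.0408 + 0.0557] / 0.2425 = 0.0611 ⇒ 0.06
d₂ = d₁ − σ√T = 0.0611 − 0.2425 = -0.1813 ⇒ -0.18
Risk-neutral Pr[S_T > K] = N(d₂) = N(-0.18) = 0.4286

0.4286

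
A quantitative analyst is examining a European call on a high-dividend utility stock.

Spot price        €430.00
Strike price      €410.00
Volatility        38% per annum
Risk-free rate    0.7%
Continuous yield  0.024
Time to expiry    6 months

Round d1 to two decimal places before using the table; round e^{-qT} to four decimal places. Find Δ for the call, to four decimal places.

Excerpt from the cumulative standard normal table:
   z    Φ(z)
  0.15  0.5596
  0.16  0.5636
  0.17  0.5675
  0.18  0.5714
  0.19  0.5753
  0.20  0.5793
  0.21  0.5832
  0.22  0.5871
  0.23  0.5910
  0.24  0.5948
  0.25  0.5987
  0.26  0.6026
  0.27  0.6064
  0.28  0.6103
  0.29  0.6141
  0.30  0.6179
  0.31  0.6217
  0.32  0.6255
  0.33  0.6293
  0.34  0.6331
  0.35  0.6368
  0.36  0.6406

σ√T = 0.38·√0.5 = 0.2687
d₁ = [ln(430/410) + (0.007 − 0.024 + 0.38²/2)·0.5] / 0.2687 = [0.0476 + 0.0276] / 0.2687 = 0.2800 ⇒ 0.28
N(d₁) = N(0.28) = 0.6103
Δ_call = e^(−qT)·N(d₁) = 0.9881·0.6103 = 0.6030

0.6030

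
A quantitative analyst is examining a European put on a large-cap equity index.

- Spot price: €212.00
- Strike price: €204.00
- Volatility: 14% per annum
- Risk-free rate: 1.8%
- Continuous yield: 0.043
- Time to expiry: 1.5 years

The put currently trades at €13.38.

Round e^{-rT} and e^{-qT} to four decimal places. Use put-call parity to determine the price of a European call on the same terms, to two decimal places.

€13.56

exp(−qT) = exp(−0.043·1.5) = 0.9375;  exp(−rT) = exp(−0.018·1.5) = 0.9734
Put-call parity: C − P = S·e^(−qT) − K·e^(−rT) = 212·0.9375 − 204·0.9734 = 198.7500 − 198.5736 = 0.1764
C = P + (C − P) = 13.38 + (0.1764) = 13.5564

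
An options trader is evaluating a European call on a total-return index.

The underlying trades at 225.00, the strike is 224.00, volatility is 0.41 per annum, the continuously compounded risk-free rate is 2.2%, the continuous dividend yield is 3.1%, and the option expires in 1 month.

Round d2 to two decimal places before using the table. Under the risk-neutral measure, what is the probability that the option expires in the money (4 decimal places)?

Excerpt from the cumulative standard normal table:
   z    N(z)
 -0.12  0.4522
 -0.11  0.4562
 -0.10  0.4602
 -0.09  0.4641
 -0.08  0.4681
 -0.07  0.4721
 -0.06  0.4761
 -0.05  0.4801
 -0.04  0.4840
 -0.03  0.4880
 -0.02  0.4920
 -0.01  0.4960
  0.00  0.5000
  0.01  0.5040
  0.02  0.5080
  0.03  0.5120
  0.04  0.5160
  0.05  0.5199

σ√T = 0.41 × 0.2887 = 0.1184
d₁ = [ln(225/224) + (0.022 − 0.031 + ½·0.41²)·0.08333] / (σ√T) = (0.0045 + 0.0063) / 0.1184 = 0.0905 ⇒ 0.09
d₂ = 0.0905 − 0.1184 = -0.0279 ⇒ -0.03
Pr(exercise) under Q = N(d₂) = 0.4880

0.4880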